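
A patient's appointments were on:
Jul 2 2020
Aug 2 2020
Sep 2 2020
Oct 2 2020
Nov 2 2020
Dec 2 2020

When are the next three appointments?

The day-of-month is always 2 (31, 31, 30, 31, 30 days between events).
So this recurs on the 2nd of each month.
Next: January 2021 → Jan 2 2021.
February 2021: Feb 2 2021.
March 2021: Mar 2 2021.

Jan 2 2021, Feb 2 2021, Mar 2 2021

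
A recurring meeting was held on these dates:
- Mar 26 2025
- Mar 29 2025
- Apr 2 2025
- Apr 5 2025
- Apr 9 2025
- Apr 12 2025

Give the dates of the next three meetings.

Apr 16 2025, Apr 19 2025, Apr 23 2025

Every event lands on a Wednesday or Saturday (gaps cycle 3, 4, 3, 4, 3).
So the schedule is: every Wednesday and Saturday.
Next Wednesday: Apr 16 2025.
Next Saturday: Apr 19 2025.
The following Wednesday is Apr 23 2025.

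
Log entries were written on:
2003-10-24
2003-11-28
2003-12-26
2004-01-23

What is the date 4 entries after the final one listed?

2004-05-28

Gaps: 35, 28, 28 days — a mix of 28 and 35. Every date is a Friday.
Each is the 4th Friday of its month.
February 2004 — 4th Friday is 2004-02-27.
4th Friday of March 2004: 2004-03-26.
April 2004 — 4th Friday is 2004-04-23.
May 2004 — 4th Friday is 2004-05-28.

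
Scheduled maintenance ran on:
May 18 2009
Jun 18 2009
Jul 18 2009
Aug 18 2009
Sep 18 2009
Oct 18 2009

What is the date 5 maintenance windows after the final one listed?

Each date is the 18th; the gaps (31, 30, 31, 31, 30) track the month lengths.
The rule is the 18th of each month.
November 2009: Nov 18 2009.
December 2009: Dec 18 2009.
Next: January 2010 → Jan 18 2010.
Next: February 2010 → Feb 18 2010.
March 2010: Mar 18 2010.

Mar 18 2010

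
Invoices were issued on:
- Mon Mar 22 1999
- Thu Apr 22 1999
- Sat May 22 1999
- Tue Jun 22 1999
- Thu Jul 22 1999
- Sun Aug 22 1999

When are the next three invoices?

Gaps: 31, 30, 31, 30, 31 days — not constant. Every event is on the 22nd of the month.
Pattern: the 22nd of each month.
September 1999: Wed Sep 22 1999.
Next: October 1999 → Fri Oct 22 1999.
November 1999: Mon Nov 22 1999.

Wed Sep 22 1999, Fri Oct 22 1999, Mon Nov 22 1999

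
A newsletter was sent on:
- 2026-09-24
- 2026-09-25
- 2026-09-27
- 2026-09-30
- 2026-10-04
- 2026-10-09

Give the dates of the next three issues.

2026-10-15, 2026-10-22, 2026-10-30

Gaps: 1, 2, 3, 4, 5 days — each gap is 1 larger than the previous one.
Next gap: 6 days. 2026-10-09 + 6 days = 2026-10-15.
Next gap: 7 days. 2026-10-15 + 7 days = 2026-10-22.
Next gap: 8 days. 2026-10-22 + 8 days = 2026-10-30.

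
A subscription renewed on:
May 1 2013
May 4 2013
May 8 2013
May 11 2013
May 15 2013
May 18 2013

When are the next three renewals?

The gap pattern 3, 4, 3, 4, 3 repeats every 2 events.
These are the Wednesdays and Saturdays of each week.
Next Wednesday: May 22 2013.
Next Saturday: May 25 2013.
The following Wednesday is May 29 2013.

May 22 2013, May 25 2013, May 29 2013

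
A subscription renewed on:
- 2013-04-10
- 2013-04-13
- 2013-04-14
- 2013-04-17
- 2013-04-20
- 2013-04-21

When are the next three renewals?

2013-04-24, 2013-04-27, 2013-04-28

Gaps: 3, 1, 3, 3, 1 days — not constant, but cyclic with period 3.
The events fall on every Wednesday, Saturday and Sunday.
Next Wednesday: 2013-04-24.
The following Saturday is 2013-04-27.
Next Sunday: 2013-04-28.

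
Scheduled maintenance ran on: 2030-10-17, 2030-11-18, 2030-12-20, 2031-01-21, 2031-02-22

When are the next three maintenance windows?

The spacing is 32, 32, 32, 32 days — always 32 days.
2031-02-22 + 32 days = 2031-03-26.
2031-03-26 + 32 days = 2031-04-27.
2031-04-27 + 32 days = 2031-05-29.

2031-03-26, 2031-04-27, 2031-05-29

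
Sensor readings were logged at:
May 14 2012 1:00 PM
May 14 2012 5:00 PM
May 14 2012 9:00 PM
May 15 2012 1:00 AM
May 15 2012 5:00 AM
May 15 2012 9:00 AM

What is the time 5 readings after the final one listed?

May 16 2012 5:00 AM

Spacing: 4, 4, 4, 4, 4 h — constant 4 h.
May 15 2012 9:00 AM + 4 h = May 15 2012 1:00 PM.
May 15 2012 1:00 PM + 4 h = May 15 2012 5:00 PM.
May 15 2012 5:00 PM + 4 h = May 15 2012 9:00 PM.
May 15 2012 9:00 PM + 4 h = May 16 2012 1:00 AM.
May 16 2012 1:00 AM + 4 h = May 16 2012 5:00 AM.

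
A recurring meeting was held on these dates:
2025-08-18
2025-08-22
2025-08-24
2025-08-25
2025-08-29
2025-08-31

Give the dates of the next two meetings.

2025-09-01, 2025-09-05

Every event lands on a Monday or Friday or Sunday (gaps cycle 4, 2, 1, 4, 2).
So the schedule is: every Monday, Friday and Sunday.
The following Monday is 2025-09-01.
Next Friday: 2025-09-05.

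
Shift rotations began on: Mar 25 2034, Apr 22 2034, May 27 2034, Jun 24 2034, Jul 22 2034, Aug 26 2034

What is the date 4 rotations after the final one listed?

All dates are Saturdays, 28, 35, 28, 28, 35 days apart.
Specifically, the 4th Saturday of each month.
4th Saturday of September 2034: Sep 23 2034.
4th Saturday of October 2034: Oct 28 2034.
4th Saturday of November 2034: Nov 25 2034.
4th Saturday of December 2034: Dec 23 2034.

Dec 23 2034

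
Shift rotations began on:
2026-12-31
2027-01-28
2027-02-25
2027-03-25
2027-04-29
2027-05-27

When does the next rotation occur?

All Thursdays; the gaps (28, 28, 28, 35, 28) vary with month length.
This is the last Thursday of each month.
June 2027 ends with Thursday 2027-06-24.

2027-06-24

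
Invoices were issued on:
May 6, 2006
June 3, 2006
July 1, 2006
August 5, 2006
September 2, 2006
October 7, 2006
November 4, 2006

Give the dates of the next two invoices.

December 2, 2006; January 6, 2007

These are Saturdays at 28- or 35-day spacing (28, 28, 35, 28, 35, 28).
The pattern: 1st Saturday of the month.
December 2006 — 1st Saturday is December 2, 2006.
1st Saturday of January 2007: January 6, 2007.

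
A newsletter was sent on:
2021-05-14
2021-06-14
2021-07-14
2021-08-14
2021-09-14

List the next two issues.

2021-10-14, 2021-11-14

The day-of-month is always 14 (31, 30, 31, 31 days between events).
So this recurs on the 14th of each month.
October 2021: 2021-10-14.
Next: November 2021 → 2021-11-14.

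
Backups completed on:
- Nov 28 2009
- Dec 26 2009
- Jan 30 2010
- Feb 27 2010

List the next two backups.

Every date is a Saturday; gaps 28, 35, 28 days.
Each is the last Saturday of its month (at least one falls on the 29th or later, ruling out '4th Saturday').
Last Saturday of March 2010: Mar 27 2010.
April 2010 ends with Saturday Apr 24 2010.

Mar 27 2010, Apr 24 2010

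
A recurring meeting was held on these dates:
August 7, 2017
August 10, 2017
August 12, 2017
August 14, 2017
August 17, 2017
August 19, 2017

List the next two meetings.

Every event lands on a Monday or Thursday or Saturday (gaps cycle 3, 2, 2, 3, 2).
So the schedule is: every Monday, Thursday and Saturday.
Next Monday: August 21, 2017.
The following Thursday is August 24, 2017.

August 21, 2017; August 24, 2017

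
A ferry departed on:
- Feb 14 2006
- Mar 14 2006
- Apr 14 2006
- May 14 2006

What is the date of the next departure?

Each date is the 14th; the gaps (28, 31, 30) track the month lengths.
The rule is the 14th of each month.
June 2006: Jun 14 2006.

Jun 14 2006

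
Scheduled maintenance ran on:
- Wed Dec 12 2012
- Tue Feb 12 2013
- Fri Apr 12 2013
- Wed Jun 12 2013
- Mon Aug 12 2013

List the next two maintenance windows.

The day-of-month is always 12 (62, 59, 61, 61 days between events).
So this recurs on the 12th of every 2 months.
October 2013: Sat Oct 12 2013.
December 2013: Thu Dec 12 2013.

Sat Oct 12 2013, Thu Dec 12 2013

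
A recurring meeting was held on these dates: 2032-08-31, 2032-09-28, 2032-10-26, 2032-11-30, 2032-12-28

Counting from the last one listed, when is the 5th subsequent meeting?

2033-05-31

Every date is a Tuesday; gaps 28, 28, 35, 28 days.
Each is the last Tuesday of its month (at least one falls on the 29th or later, ruling out '4th Tuesday').
January 2033 ends with Tuesday 2033-01-25.
February 2033 ends with Tuesday 2033-02-22.
Last Tuesday of March 2033: 2033-03-29.
Last Tuesday of April 2033: 2033-04-26.
May 2033 ends with Tuesday 2033-05-31.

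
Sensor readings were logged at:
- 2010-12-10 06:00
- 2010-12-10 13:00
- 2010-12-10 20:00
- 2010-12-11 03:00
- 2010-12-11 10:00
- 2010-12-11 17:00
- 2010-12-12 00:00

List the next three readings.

2010-12-12 07:00, 2010-12-12 14:00, 2010-12-12 21:00

Spacing: 7, 7, 7, 7, 7, 7 h — constant 7 h.
2010-12-12 00:00 + 7 h = 2010-12-12 07:00.
2010-12-12 07:00 + 7 h = 2010-12-12 14:00.
2010-12-12 14:00 + 7 h = 2010-12-12 21:00.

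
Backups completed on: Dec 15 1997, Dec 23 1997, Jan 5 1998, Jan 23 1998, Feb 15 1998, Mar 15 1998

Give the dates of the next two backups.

Apr 17 1998, May 25 1998

The spacing grows by 5 each time: 8, 13, 18, 23, 28 days.
Next gap: 33 days. Mar 15 1998 + 33 days = Apr 17 1998.
Next gap: 38 days. Apr 17 1998 + 38 days = May 25 1998.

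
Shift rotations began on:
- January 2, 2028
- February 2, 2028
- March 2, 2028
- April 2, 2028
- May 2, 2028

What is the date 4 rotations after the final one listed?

September 2, 2028

Gaps: 31, 29, 31, 30 days — not constant. Every event is on the 2nd of the month.
Pattern: the 2nd of each month.
Next: June 2028 → June 2, 2028.
July 2028: July 2, 2028.
Next: August 2028 → August 2, 2028.
September 2028: September 2, 2028.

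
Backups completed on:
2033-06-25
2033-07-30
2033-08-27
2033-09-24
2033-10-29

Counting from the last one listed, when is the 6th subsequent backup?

2034-04-29

Every date is a Saturday; gaps 35, 28, 28, 35 days.
Each is the last Saturday of its month (at least one falls on the 29th or later, ruling out '4th Saturday').
November 2033 ends with Saturday 2033-11-26.
Last Saturday of December 2033: 2033-12-31.
Last Saturday of January 2034: 2034-01-28.
February 2034 ends with Saturday 2034-02-25.
March 2034 ends with Saturday 2034-03-25.
Last Saturday of April 2034: 2034-04-29.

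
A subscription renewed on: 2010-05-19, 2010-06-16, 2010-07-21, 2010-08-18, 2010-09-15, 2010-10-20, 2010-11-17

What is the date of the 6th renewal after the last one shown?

2011-05-18

These are Wednesdays at 28- or 35-day spacing (28, 35, 28, 28, 35, 28).
The pattern: 3rd Wednesday of the month.
December 2010 — 3rd Wednesday is 2010-12-15.
January 2011 — 3rd Wednesday is 2011-01-19.
3rd Wednesday of February 2011: 2011-02-16.
3rd Wednesday of March 2011: 2011-03-16.
April 2011 — 3rd Wednesday is 2011-04-20.
May 2011 — 3rd Wednesday is 2011-05-18.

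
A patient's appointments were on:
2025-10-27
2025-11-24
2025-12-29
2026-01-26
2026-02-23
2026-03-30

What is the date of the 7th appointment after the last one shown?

2026-10-26

All Mondays; the gaps (28, 35, 28, 28, 35) vary with month length.
This is the last Monday of each month.
April 2026 ends with Monday 2026-04-27.
May 2026 ends with Monday 2026-05-25.
June 2026 ends with Monday 2026-06-29.
Last Monday of July 2026: 2026-07-27.
Last Monday of August 2026: 2026-08-31.
September 2026 ends with Monday 2026-09-28.
October 2026 ends with Monday 2026-10-26.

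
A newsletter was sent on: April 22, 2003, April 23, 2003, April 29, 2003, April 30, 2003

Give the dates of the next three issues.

Every event lands on a Tuesday or Wednesday (gaps cycle 1, 6, 1).
So the schedule is: every Tuesday and Wednesday.
The following Tuesday is May 6, 2003.
Next Wednesday: May 7, 2003.
The following Tuesday is May 13, 2003.

May 6, 2003; May 7, 2003; May 13, 2003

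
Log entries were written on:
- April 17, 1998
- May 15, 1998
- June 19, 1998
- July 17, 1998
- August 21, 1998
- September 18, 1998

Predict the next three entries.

October 16, 1998; November 20, 1998; December 18, 1998

Gaps: 28, 35, 28, 35, 28 days — a mix of 28 and 35. Every date is a Friday.
Each is the 3rd Friday of its month.
October 1998 — 3rd Friday is October 16, 1998.
November 1998 — 3rd Friday is November 20, 1998.
December 1998 — 3rd Friday is December 18, 1998.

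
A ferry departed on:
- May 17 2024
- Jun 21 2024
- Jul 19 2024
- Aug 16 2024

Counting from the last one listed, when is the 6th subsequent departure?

These are Fridays at 28- or 35-day spacing (35, 28, 28).
The pattern: 3rd Friday of the month.
September 2024 — 3rd Friday is Sep 20 2024.
October 2024 — 3rd Friday is Oct 18 2024.
3rd Friday of November 2024: Nov 15 2024.
December 2024 — 3rd Friday is Dec 20 2024.
January 2025 — 3rd Friday is Jan 17 2025.
February 2025 — 3rd Friday is Feb 21 2025.

Feb 21 2025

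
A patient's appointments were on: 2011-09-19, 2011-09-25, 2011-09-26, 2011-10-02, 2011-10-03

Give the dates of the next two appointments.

2011-10-09, 2011-10-10

Every event lands on a Monday or Sunday (gaps cycle 6, 1, 6, 1).
So the schedule is: every Monday and Sunday.
The following Sunday is 2011-10-09.
The following Monday is 2011-10-10.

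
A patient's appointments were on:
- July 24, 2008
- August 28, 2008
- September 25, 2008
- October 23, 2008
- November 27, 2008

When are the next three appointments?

All dates are Thursdays, 35, 28, 28, 35 days apart.
Specifically, the 4th Thursday of each month.
4th Thursday of December 2008: December 25, 2008.
January 2009 — 4th Thursday is January 22, 2009.
February 2009 — 4th Thursday is February 26, 2009.

December 25, 2008; January 22, 2009; February 26, 2009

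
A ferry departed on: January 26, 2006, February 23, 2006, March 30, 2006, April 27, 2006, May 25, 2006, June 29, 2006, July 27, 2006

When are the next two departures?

Every date is a Thursday; gaps 28, 35, 28, 28, 35, 28 days.
Each is the last Thursday of its month (at least one falls on the 29th or later, ruling out '4th Thursday').
August 2006 ends with Thursday August 31, 2006.
September 2006 ends with Thursday September 28, 2006.

August 31, 2006; September 28, 2006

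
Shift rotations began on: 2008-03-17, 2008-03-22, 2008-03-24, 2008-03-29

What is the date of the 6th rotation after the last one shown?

2008-04-19

Every event lands on a Monday or Saturday (gaps cycle 5, 2, 5).
So the schedule is: every Monday and Saturday.
The following Monday is 2008-03-31.
The following Saturday is 2008-04-05.
Next Monday: 2008-04-07.
The following Saturday is 2008-04-12.
Next Monday: 2008-04-14.
Next Saturday: 2008-04-19.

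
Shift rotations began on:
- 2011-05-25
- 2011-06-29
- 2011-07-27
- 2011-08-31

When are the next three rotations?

Every date is a Wednesday; gaps 35, 28, 35 days.
Each is the last Wednesday of its month (at least one falls on the 29th or later, ruling out '4th Wednesday').
Last Wednesday of September 2011: 2011-09-28.
Last Wednesday of October 2011: 2011-10-26.
November 2011 ends with Wednesday 2011-11-30.

2011-09-28, 2011-10-26, 2011-11-30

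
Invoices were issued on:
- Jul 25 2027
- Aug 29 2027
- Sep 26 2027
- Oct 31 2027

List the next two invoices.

Nov 28 2027, Dec 26 2027

All Sundays; the gaps (35, 28, 35) vary with month length.
This is the last Sunday of each month.
November 2027 ends with Sunday Nov 28 2027.
Last Sunday of December 2027: Dec 26 2027.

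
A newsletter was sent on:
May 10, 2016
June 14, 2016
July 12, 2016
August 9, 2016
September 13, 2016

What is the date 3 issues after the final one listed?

These are Tuesdays at 28- or 35-day spacing (35, 28, 28, 35).
The pattern: 2nd Tuesday of the month.
2nd Tuesday of October 2016: October 11, 2016.
2nd Tuesday of November 2016: November 8, 2016.
2nd Tuesday of December 2016: December 13, 2016.

December 13, 2016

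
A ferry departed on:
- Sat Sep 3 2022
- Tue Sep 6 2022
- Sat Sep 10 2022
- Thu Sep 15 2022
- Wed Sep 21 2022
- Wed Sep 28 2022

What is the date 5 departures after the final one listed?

Intervals are 3, 4, 5, 6, 7 days — an arithmetic progression with common difference 1.
Next gap: 8 days. Wed Sep 28 2022 + 8 days = Thu Oct 6 2022.
Next gap: 9 days. Thu Oct 6 2022 + 9 days = Sat Oct 15 2022.
Next gap: 10 days. Sat Oct 15 2022 + 10 days = Tue Oct 25 2022.
Next gap: 11 days. Tue Oct 25 2022 + 11 days = Sat Nov 5 2022.
Next gap: 12 days. Sat Nov 5 2022 + 12 days = Thu Nov 17 2022.

Thu Nov 17 2022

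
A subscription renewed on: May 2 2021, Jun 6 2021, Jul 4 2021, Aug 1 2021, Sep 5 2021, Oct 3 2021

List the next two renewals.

Nov 7 2021, Dec 5 2021

These are Sundays at 28- or 35-day spacing (35, 28, 28, 35, 28).
The pattern: 1st Sunday of the month.
November 2021 — 1st Sunday is Nov 7 2021.
1st Sunday of December 2021: Dec 5 2021.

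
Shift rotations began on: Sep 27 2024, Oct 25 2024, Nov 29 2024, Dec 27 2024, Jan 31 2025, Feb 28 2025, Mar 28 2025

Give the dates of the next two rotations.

Apr 25 2025, May 30 2025

All Fridays; the gaps (28, 35, 28, 35, 28, 28) vary with month length.
This is the last Friday of each month.
Last Friday of April 2025: Apr 25 2025.
May 2025 ends with Friday May 30 2025.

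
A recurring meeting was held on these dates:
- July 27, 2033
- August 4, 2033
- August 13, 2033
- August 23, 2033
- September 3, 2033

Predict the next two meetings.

September 15, 2033; September 28, 2033

The spacing grows by 1 each time: 8, 9, 10, 11 days.
Next gap: 12 days. September 3, 2033 + 12 days = September 15, 2033.
Next gap: 13 days. September 15, 2033 + 13 days = September 28, 2033.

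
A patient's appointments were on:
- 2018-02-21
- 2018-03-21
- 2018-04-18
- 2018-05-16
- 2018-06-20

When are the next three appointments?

2018-07-18, 2018-08-15, 2018-09-19

Gaps: 28, 28, 28, 35 days — a mix of 28 and 35. Every date is a Wednesday.
Each is the 3rd Wednesday of its month.
3rd Wednesday of July 2018: 2018-07-18.
August 2018 — 3rd Wednesday is 2018-08-15.
3rd Wednesday of September 2018: 2018-09-19.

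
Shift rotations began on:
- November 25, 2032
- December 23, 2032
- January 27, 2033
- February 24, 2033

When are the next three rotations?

All dates are Thursdays, 28, 35, 28 days apart.
Specifically, the 4th Thursday of each month.
4th Thursday of March 2033: March 24, 2033.
April 2033 — 4th Thursday is April 28, 2033.
4th Thursday of May 2033: May 26, 2033.

March 24, 2033; April 28, 2033; May 26, 2033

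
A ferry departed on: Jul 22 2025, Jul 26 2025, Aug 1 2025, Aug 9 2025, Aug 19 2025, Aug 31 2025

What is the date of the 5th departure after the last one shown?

Nov 29 2025

Gaps: 4, 6, 8, 10, 12 days — each gap is 2 larger than the previous one.
Next gap: 14 days. Aug 31 2025 + 14 days = Sep 14 2025.
Next gap: 16 days. Sep 14 2025 + 16 days = Sep 30 2025.
Next gap: 18 days. Sep 30 2025 + 18 days = Oct 18 2025.
Next gap: 20 days. Oct 18 2025 + 20 days = Nov 7 2025.
Next gap: 22 days. Nov 7 2025 + 22 days = Nov 29 2025.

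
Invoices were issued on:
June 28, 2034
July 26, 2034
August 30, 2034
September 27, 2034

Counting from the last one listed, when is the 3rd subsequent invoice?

Every date is a Wednesday; gaps 28, 35, 28 days.
Each is the last Wednesday of its month (at least one falls on the 29th or later, ruling out '4th Wednesday').
Last Wednesday of October 2034: October 25, 2034.
Last Wednesday of November 2034: November 29, 2034.
December 2034 ends with Wednesday December 27, 2034.

December 27, 2034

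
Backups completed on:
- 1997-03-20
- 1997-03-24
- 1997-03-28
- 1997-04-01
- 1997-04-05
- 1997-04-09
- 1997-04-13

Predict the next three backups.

1997-04-17, 1997-04-21, 1997-04-25

Every event comes 4 days after the last (4, 4, 4, 4, 4, 4).
1997-04-13 + 4 days = 1997-04-17.
1997-04-17 + 4 days = 1997-04-21.
1997-04-21 + 4 days = 1997-04-25.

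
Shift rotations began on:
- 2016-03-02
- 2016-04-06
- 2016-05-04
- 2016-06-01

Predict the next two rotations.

Gaps: 35, 28, 28 days — a mix of 28 and 35. Every date is a Wednesday.
Each is the 1st Wednesday of its month.
July 2016 — 1st Wednesday is 2016-07-06.
1st Wednesday of August 2016: 2016-08-03.

2016-07-06, 2016-08-03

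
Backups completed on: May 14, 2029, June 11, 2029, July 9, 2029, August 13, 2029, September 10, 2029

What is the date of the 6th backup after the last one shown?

These are Mondays at 28- or 35-day spacing (28, 28, 35, 28).
The pattern: 2nd Monday of the month.
2nd Monday of October 2029: October 8, 2029.
November 2029 — 2nd Monday is November 12, 2029.
2nd Monday of December 2029: December 10, 2029.
2nd Monday of January 2030: January 14, 2030.
February 2030 — 2nd Monday is February 11, 2030.
2nd Monday of March 2030: March 11, 2030.

March 11, 2030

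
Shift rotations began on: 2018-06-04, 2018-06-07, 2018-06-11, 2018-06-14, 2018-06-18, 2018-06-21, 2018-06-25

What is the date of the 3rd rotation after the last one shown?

Gaps: 3, 4, 3, 4, 3, 4 days — not constant, but cyclic with period 2.
The events fall on every Monday and Thursday.
Next Thursday: 2018-06-28.
Next Monday: 2018-07-02.
The following Thursday is 2018-07-05.

2018-07-05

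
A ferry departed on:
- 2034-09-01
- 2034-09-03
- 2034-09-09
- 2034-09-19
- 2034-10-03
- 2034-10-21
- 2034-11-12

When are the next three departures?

2034-12-08, 2035-01-07, 2035-02-10

Gaps: 2, 6, 10, 14, 18, 22 days — each gap is 4 larger than the previous one.
Next gap: 26 days. 2034-11-12 + 26 days = 2034-12-08.
Next gap: 30 days. 2034-12-08 + 30 days = 2035-01-07.
Next gap: 34 days. 2035-01-07 + 34 days = 2035-02-10.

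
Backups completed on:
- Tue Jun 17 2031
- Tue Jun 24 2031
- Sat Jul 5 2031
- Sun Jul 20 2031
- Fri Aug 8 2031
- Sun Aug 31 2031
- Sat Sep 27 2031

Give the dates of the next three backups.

The spacing grows by 4 each time: 7, 11, 15, 19, 23, 27 days.
Next gap: 31 days. Sat Sep 27 2031 + 31 days = Tue Oct 28 2031.
Next gap: 35 days. Tue Oct 28 2031 + 35 days = Tue Dec 2 2031.
Next gap: 39 days. Tue Dec 2 2031 + 39 days = Sat Jan 10 2032.

Tue Oct 28 2031, Tue Dec 2 2031, Sat Jan 10 2032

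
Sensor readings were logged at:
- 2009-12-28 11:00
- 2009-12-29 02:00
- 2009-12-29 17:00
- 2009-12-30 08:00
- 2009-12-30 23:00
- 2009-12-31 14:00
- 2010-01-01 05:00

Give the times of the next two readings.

2010-01-01 20:00, 2010-01-02 11:00

Gaps: 15, 15, 15, 15, 15, 15 hours — each event is 15 hours after the previous one.
2010-01-01 05:00 + 15 h = 2010-01-01 20:00.
2010-01-01 20:00 + 15 h = 2010-01-02 11:00.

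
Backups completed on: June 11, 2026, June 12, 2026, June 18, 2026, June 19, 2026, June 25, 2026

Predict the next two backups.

Every event lands on a Thursday or Friday (gaps cycle 1, 6, 1, 6).
So the schedule is: every Thursday and Friday.
Next Friday: June 26, 2026.
The following Thursday is July 2, 2026.

June 26, 2026; July 2, 2026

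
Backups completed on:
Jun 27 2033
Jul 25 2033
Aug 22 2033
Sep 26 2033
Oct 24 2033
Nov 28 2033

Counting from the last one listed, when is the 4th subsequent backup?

Gaps: 28, 28, 35, 28, 35 days — a mix of 28 and 35. Every date is a Monday.
Each is the 4th Monday of its month.
December 2033 — 4th Monday is Dec 26 2033.
4th Monday of January 2034: Jan 23 2034.
4th Monday of February 2034: Feb 27 2034.
March 2034 — 4th Monday is Mar 27 2034.

Mar 27 2034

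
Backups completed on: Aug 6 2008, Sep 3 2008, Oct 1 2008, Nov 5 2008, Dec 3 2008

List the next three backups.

All dates are Wednesdays, 28, 28, 35, 28 days apart.
Specifically, the 1st Wednesday of each month.
1st Wednesday of January 2009: Jan 7 2009.
February 2009 — 1st Wednesday is Feb 4 2009.
1st Wednesday of March 2009: Mar 4 2009.

Jan 7 2009, Feb 4 2009, Mar 4 2009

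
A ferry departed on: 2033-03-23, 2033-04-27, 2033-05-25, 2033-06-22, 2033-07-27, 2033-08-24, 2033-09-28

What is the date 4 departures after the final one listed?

2034-01-25

All dates are Wednesdays, 35, 28, 28, 35, 28, 35 days apart.
Specifically, the 4th Wednesday of each month.
4th Wednesday of October 2033: 2033-10-26.
4th Wednesday of November 2033: 2033-11-23.
December 2033 — 4th Wednesday is 2033-12-28.
January 2034 — 4th Wednesday is 2034-01-25.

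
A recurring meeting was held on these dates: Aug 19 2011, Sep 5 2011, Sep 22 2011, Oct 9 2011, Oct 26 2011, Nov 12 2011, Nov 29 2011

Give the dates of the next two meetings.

Gaps between consecutive events: 17, 17, 17, 17, 17, 17 days — a constant 17-day interval.
Nov 29 2011 + 17 days = Dec 16 2011.
Dec 16 2011 + 17 days = Jan 2 2012.

Dec 16 2011, Jan 2 2012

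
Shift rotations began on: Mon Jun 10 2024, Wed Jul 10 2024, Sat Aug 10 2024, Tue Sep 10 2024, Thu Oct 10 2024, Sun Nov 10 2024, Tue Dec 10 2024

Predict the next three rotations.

Fri Jan 10 2025, Mon Feb 10 2025, Mon Mar 10 2025

Each date is the 10th; the gaps (30, 31, 31, 30, 31, 30) track the month lengths.
The rule is the 10th of each month.
Next: January 2025 → Fri Jan 10 2025.
February 2025: Mon Feb 10 2025.
Next: March 2025 → Mon Mar 10 2025.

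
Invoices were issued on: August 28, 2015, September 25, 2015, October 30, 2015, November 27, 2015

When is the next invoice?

December 25, 2015

These are Fridays with 28, 35, 28-day gaps.
Each is the final Friday of its month — October 30, 2015 is past the 28th, so '4th Friday' doesn't fit.
December 2015 ends with Friday December 25, 2015.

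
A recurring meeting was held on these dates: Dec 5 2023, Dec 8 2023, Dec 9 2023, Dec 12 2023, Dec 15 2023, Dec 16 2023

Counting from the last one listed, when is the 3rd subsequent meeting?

Dec 23 2023

Gaps: 3, 1, 3, 3, 1 days — not constant, but cyclic with period 3.
The events fall on every Tuesday, Friday and Saturday.
Next Tuesday: Dec 19 2023.
Next Friday: Dec 22 2023.
The following Saturday is Dec 23 2023.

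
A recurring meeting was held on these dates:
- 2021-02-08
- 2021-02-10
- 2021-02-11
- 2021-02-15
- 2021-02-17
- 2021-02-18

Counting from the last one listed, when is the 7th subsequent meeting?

Gaps: 2, 1, 4, 2, 1 days — not constant, but cyclic with period 3.
The events fall on every Monday, Wednesday and Thursday.
Next Monday: 2021-02-22.
Next Wednesday: 2021-02-24.
The following Thursday is 2021-02-25.
Next Monday: 2021-03-01.
Next Wednesday: 2021-03-03.
The following Thursday is 2021-03-04.
The following Monday is 2021-03-08.

2021-03-08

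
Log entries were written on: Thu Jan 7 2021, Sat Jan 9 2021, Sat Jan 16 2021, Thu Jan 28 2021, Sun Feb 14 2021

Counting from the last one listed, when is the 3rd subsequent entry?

Gaps: 2, 7, 12, 17 days — each gap is 5 larger than the previous one.
Next gap: 22 days. Sun Feb 14 2021 + 22 days = Mon Mar 8 2021.
Next gap: 27 days. Mon Mar 8 2021 + 27 days = Sun Apr 4 2021.
Next gap: 32 days. Sun Apr 4 2021 + 32 days = Thu May 6 2021.

Thu May 6 2021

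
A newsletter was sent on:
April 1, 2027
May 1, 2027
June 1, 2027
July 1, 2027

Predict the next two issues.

Gaps: 30, 31, 30 days — not constant. Every event is on the 1st of the month.
Pattern: the 1st of each month.
August 2027: August 1, 2027.
Next: September 2027 → September 1, 2027.

August 1, 2027; September 1, 2027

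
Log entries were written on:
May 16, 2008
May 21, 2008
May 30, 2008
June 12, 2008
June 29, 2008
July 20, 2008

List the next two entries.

The spacing grows by 4 each time: 5, 9, 13, 17, 21 days.
Next gap: 25 days. July 20, 2008 + 25 days = August 14, 2008.
Next gap: 29 days. August 14, 2008 + 29 days = September 12, 2008.

August 14, 2008; September 12, 2008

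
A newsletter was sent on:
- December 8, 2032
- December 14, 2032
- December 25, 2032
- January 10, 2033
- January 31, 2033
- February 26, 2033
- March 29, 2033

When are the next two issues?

Intervals are 6, 11, 16, 21, 26, 31 days — an arithmetic progression with common difference 5.
Next gap: 36 days. March 29, 2033 + 36 days = May 4, 2033.
Next gap: 41 days. May 4, 2033 + 41 days = June 14, 2033.

May 4, 2033; June 14, 2033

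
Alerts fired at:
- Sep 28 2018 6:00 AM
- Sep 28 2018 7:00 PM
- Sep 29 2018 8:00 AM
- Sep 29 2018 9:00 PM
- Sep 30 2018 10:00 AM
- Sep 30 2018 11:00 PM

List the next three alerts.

Oct 1 2018 12:00 PM, Oct 2 2018 1:00 AM, Oct 2 2018 2:00 PM

Spacing: 13, 13, 13, 13, 13 h — constant 13 h.
Sep 30 2018 11:00 PM + 13 h = Oct 1 2018 12:00 PM.
Oct 1 2018 12:00 PM + 13 h = Oct 2 2018 1:00 AM.
Oct 2 2018 1:00 AM + 13 h = Oct 2 2018 2:00 PM.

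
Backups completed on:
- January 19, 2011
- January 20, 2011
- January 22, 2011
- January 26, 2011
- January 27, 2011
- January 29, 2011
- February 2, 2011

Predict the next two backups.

The gap pattern 1, 2, 4, 1, 2, 4 repeats every 3 events.
These are the Wednesdays, Thursdays and Saturdays of each week.
Next Thursday: February 3, 2011.
Next Saturday: February 5, 2011.

February 3, 2011; February 5, 2011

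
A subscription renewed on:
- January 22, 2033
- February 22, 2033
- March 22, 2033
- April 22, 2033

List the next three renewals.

The day-of-month is always 22 (31, 28, 31 days between events).
So this recurs on the 22nd of each month.
Next: May 2033 → May 22, 2033.
June 2033: June 22, 2033.
Next: July 2033 → July 22, 2033.

May 22, 2033; June 22, 2033; July 22, 2033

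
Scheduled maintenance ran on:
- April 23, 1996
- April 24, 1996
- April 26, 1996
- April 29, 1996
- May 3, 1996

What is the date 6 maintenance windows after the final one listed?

Gaps: 1, 2, 3, 4 days — each gap is 1 larger than the previous one.
Next gap: 5 days. May 3, 1996 + 5 days = May 8, 1996.
Next gap: 6 days. May 8, 1996 + 6 days = May 14, 1996.
Next gap: 7 days. May 14, 1996 + 7 days = May 21, 1996.
Next gap: 8 days. May 21, 1996 + 8 days = May 29, 1996.
Next gap: 9 days. May 29, 1996 + 9 days = June 7, 1996.
Next gap: 10 days. June 7, 1996 + 10 days = June 17, 1996.

June 17, 1996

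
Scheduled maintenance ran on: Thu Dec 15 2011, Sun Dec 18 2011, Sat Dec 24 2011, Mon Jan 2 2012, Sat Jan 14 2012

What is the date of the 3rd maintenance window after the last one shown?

Gaps: 3, 6, 9, 12 days — each gap is 3 larger than the previous one.
Next gap: 15 days. Sat Jan 14 2012 + 15 days = Sun Jan 29 2012.
Next gap: 18 days. Sun Jan 29 2012 + 18 days = Thu Feb 16 2012.
Next gap: 21 days. Thu Feb 16 2012 + 21 days = Thu Mar 8 2012.

Thu Mar 8 2012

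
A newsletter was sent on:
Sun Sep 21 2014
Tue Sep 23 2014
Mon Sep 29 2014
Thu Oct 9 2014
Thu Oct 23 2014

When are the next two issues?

Mon Nov 10 2014, Tue Dec 2 2014

Gaps: 2, 6, 10, 14 days — each gap is 4 larger than the previous one.
Next gap: 18 days. Thu Oct 23 2014 + 18 days = Mon Nov 10 2014.
Next gap: 22 days. Mon Nov 10 2014 + 22 days = Tue Dec 2 2014.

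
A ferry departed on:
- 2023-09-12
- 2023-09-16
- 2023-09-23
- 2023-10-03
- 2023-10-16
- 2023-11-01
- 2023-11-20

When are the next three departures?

2023-12-12, 2024-01-06, 2024-02-03

Gaps: 4, 7, 10, 13, 16, 19 days — each gap is 3 larger than the previous one.
Next gap: 22 days. 2023-11-20 + 22 days = 2023-12-12.
Next gap: 25 days. 2023-12-12 + 25 days = 2024-01-06.
Next gap: 28 days. 2024-01-06 + 28 days = 2024-02-03.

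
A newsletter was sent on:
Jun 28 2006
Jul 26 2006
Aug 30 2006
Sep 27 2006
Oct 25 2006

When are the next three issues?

These are Wednesdays with 28, 35, 28, 28-day gaps.
Each is the final Wednesday of its month — Aug 30 2006 is past the 28th, so '4th Wednesday' doesn't fit.
Last Wednesday of November 2006: Nov 29 2006.
Last Wednesday of December 2006: Dec 27 2006.
Last Wednesday of January 2007: Jan 31 2007.

Nov 29 2006, Dec 27 2006, Jan 31 2007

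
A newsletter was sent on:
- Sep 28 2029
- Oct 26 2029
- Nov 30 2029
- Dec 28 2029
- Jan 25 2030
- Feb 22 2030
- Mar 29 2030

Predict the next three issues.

All Fridays; the gaps (28, 35, 28, 28, 28, 35) vary with month length.
This is the last Friday of each month.
April 2030 ends with Friday Apr 26 2030.
May 2030 ends with Friday May 31 2030.
June 2030 ends with Friday Jun 28 2030.

Apr 26 2030, May 31 2030, Jun 28 2030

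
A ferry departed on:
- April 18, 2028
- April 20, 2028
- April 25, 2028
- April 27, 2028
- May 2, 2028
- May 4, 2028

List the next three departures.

May 9, 2028; May 11, 2028; May 16, 2028

The gap pattern 2, 5, 2, 5, 2 repeats every 2 events.
These are the Tuesdays and Thursdays of each week.
Next Tuesday: May 9, 2028.
The following Thursday is May 11, 2028.
Next Tuesday: May 16, 2028.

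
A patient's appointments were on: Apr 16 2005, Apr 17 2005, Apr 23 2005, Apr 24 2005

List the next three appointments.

Apr 30 2005, May 1 2005, May 7 2005

Gaps: 1, 6, 1 days — not constant, but cyclic with period 2.
The events fall on every Saturday and Sunday.
The following Saturday is Apr 30 2005.
Next Sunday: May 1 2005.
The following Saturday is May 7 2005.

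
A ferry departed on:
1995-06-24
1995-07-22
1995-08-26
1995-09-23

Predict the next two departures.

1995-10-28, 1995-11-25

All dates are Saturdays, 28, 35, 28 days apart.
Specifically, the 4th Saturday of each month.
October 1995 — 4th Saturday is 1995-10-28.
4th Saturday of November 1995: 1995-11-25.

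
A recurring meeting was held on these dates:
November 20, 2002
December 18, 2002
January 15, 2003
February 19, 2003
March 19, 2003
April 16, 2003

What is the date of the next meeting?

Gaps: 28, 28, 35, 28, 28 days — a mix of 28 and 35. Every date is a Wednesday.
Each is the 3rd Wednesday of its month.
May 2003 — 3rd Wednesday is May 21, 2003.

May 21, 2003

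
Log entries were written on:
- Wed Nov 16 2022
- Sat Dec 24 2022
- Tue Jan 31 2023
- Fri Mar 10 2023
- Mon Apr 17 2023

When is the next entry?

Every event comes 38 days after the last (38, 38, 38, 38).
Mon Apr 17 2023 + 38 days = Thu May 25 2023.

Thu May 25 2023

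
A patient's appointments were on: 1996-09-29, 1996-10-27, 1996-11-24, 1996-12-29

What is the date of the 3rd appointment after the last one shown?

These are Sundays with 28, 28, 35-day gaps.
Each is the final Sunday of its month — 1996-09-29 is past the 28th, so '4th Sunday' doesn't fit.
Last Sunday of January 1997: 1997-01-26.
February 1997 ends with Sunday 1997-02-23.
March 1997 ends with Sunday 1997-03-30.

1997-03-30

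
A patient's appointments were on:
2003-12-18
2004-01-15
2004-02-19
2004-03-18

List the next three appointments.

2004-04-15, 2004-05-20, 2004-06-17

These are Thursdays at 28- or 35-day spacing (28, 35, 28).
The pattern: 3rd Thursday of the month.
April 2004 — 3rd Thursday is 2004-04-15.
3rd Thursday of May 2004: 2004-05-20.
3rd Thursday of June 2004: 2004-06-17.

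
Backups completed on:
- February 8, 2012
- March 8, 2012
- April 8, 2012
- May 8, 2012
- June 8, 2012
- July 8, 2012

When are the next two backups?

August 8, 2012; September 8, 2012

Each date is the 8th; the gaps (29, 31, 30, 31, 30) track the month lengths.
The rule is the 8th of each month.
August 2012: August 8, 2012.
September 2012: September 8, 2012.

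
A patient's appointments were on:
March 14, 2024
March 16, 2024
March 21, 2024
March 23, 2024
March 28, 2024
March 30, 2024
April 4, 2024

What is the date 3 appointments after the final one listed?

Gaps: 2, 5, 2, 5, 2, 5 days — not constant, but cyclic with period 2.
The events fall on every Thursday and Saturday.
The following Saturday is April 6, 2024.
Next Thursday: April 11, 2024.
Next Saturday: April 13, 2024.

April 13, 2024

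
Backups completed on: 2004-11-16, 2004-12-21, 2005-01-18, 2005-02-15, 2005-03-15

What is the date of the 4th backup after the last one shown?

All dates are Tuesdays, 35, 28, 28, 28 days apart.
Specifically, the 3rd Tuesday of each month.
3rd Tuesday of April 2005: 2005-04-19.
3rd Tuesday of May 2005: 2005-05-17.
3rd Tuesday of June 2005: 2005-06-21.
July 2005 — 3rd Tuesday is 2005-07-19.

2005-07-19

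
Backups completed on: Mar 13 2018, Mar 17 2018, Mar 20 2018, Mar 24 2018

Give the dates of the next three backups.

Mar 27 2018, Mar 31 2018, Apr 3 2018

Gaps: 4, 3, 4 days — not constant, but cyclic with period 2.
The events fall on every Tuesday and Saturday.
Next Tuesday: Mar 27 2018.
The following Saturday is Mar 31 2018.
The following Tuesday is Apr 3 2018.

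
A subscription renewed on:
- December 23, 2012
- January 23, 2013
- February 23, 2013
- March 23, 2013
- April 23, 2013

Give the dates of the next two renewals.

Gaps: 31, 31, 28, 31 days — not constant. Every event is on the 23rd of the month.
Pattern: the 23rd of each month.
May 2013: May 23, 2013.
June 2013: June 23, 2013.

May 23, 2013; June 23, 2013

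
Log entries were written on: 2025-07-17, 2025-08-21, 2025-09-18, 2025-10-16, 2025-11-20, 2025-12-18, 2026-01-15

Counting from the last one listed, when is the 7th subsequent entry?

All dates are Thursdays, 35, 28, 28, 35, 28, 28 days apart.
Specifically, the 3rd Thursday of each month.
February 2026 — 3rd Thursday is 2026-02-19.
3rd Thursday of March 2026: 2026-03-19.
3rd Thursday of April 2026: 2026-04-16.
May 2026 — 3rd Thursday is 2026-05-21.
3rd Thursday of June 2026: 2026-06-18.
3rd Thursday of July 2026: 2026-07-16.
August 2026 — 3rd Thursday is 2026-08-20.

2026-08-20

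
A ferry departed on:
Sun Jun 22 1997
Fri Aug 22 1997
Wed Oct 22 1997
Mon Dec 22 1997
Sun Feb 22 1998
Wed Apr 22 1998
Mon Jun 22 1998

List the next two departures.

Sat Aug 22 1998, Thu Oct 22 1998

Gaps: 61, 61, 61, 62, 59, 61 days — not constant. Every event is on the 22nd of the month.
Pattern: the 22nd of every 2 months.
August 1998: Sat Aug 22 1998.
Next: October 1998 → Thu Oct 22 1998.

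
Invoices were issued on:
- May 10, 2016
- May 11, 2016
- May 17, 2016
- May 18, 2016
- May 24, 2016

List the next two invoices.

May 25, 2016; May 31, 2016

Every event lands on a Tuesday or Wednesday (gaps cycle 1, 6, 1, 6).
So the schedule is: every Tuesday and Wednesday.
The following Wednesday is May 25, 2016.
Next Tuesday: May 31, 2016.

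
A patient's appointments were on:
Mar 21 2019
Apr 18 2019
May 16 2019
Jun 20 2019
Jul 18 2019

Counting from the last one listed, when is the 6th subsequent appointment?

Jan 16 2020

These are Thursdays at 28- or 35-day spacing (28, 28, 35, 28).
The pattern: 3rd Thursday of the month.
3rd Thursday of August 2019: Aug 15 2019.
September 2019 — 3rd Thursday is Sep 19 2019.
October 2019 — 3rd Thursday is Oct 17 2019.
November 2019 — 3rd Thursday is Nov 21 2019.
December 2019 — 3rd Thursday is Dec 19 2019.
January 2020 — 3rd Thursday is Jan 16 2020.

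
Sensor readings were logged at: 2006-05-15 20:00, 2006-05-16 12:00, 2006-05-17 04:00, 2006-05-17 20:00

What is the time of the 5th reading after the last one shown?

2006-05-21 04:00

Spacing: 16, 16, 16 h — constant 16 h.
2006-05-17 20:00 + 16 h = 2006-05-18 12:00.
2006-05-18 12:00 + 16 h = 2006-05-19 04:00.
2006-05-19 04:00 + 16 h = 2006-05-19 20:00.
2006-05-19 20:00 + 16 h = 2006-05-20 12:00.
2006-05-20 12:00 + 16 h = 2006-05-21 04:00.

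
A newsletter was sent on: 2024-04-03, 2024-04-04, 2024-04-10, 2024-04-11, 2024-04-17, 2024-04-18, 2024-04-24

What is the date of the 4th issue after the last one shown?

The gap pattern 1, 6, 1, 6, 1, 6 repeats every 2 events.
These are the Wednesdays and Thursdays of each week.
The following Thursday is 2024-04-25.
Next Wednesday: 2024-05-01.
Next Thursday: 2024-05-02.
Next Wednesday: 2024-05-08.

2024-05-08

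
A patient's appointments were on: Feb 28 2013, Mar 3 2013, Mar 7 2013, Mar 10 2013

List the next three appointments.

Gaps: 3, 4, 3 days — not constant, but cyclic with period 2.
The events fall on every Thursday and Sunday.
The following Thursday is Mar 14 2013.
The following Sunday is Mar 17 2013.
Next Thursday: Mar 21 2013.

Mar 14 2013, Mar 17 2013, Mar 21 2013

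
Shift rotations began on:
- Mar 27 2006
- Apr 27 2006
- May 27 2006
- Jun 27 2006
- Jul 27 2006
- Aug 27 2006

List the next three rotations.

Sep 27 2006, Oct 27 2006, Nov 27 2006

Gaps: 31, 30, 31, 30, 31 days — not constant. Every event is on the 27th of the month.
Pattern: the 27th of each month.
Next: September 2006 → Sep 27 2006.
Next: October 2006 → Oct 27 2006.
Next: November 2006 → Nov 27 2006.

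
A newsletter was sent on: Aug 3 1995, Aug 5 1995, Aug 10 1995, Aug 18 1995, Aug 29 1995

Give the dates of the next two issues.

Sep 12 1995, Sep 29 1995

The spacing grows by 3 each time: 2, 5, 8, 11 days.
Next gap: 14 days. Aug 29 1995 + 14 days = Sep 12 1995.
Next gap: 17 days. Sep 12 1995 + 17 days = Sep 29 1995.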